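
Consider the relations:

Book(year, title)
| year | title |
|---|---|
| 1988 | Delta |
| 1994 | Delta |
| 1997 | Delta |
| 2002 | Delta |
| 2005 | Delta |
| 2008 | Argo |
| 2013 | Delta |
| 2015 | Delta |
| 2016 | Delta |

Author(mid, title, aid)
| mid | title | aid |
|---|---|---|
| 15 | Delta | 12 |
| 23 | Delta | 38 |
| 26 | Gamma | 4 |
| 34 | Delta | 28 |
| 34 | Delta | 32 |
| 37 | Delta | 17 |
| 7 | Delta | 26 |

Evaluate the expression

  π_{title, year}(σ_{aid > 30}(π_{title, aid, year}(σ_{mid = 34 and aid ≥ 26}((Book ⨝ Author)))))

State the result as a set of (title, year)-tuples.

{(Delta, 1988), (Delta, 1994), (Delta, 1997), (Delta, 2002), (Delta, 2005), (Delta, 2013), (Delta, 2015), (Delta, 2016)}

Natural join on title: {(1988, Delta, 15, 12), (1988, Delta, 23, 38), (1988, Delta, 34, 28), (1988, Delta, 34, 32), (1988, Delta, 37, 17), (1988, Delta, 7, 26), (1994, Delta, 15, 12), (1994, Delta, 23, 38), (1994, Delta, 34, 28), (1994, Delta, 34, 32), (1994, Delta, 37, 17), (1994, Delta, 7, 26), (1997, Delta, 15, 12), (1997, Delta, 23, 38), (1997, Delta, 34, 28), (1997, Delta, 34, 32), (1997, Delta, 37, 17), (1997, Delta, 7, 26), (2002, Delta, 15, 12), (2002, Delta, 23, 38), (2002, Delta, 34, 28), (2002, Delta, 34, 32), (2002, Delta, 37, 17), (2002, Delta, 7, 26), (2005, Delta, 15, 12), (2005, Delta, 23, 38), (2005, Delta, 34, 28), (2005, Delta, 34, 32), (2005, Delta, 37, 17), (2005, Delta, 7, 26), (2013, Delta, 15, 12), (2013, Delta, 23, 38), (2013, Delta, 34, 28), (2013, Delta, 34, 32), (2013, Delta, 37, 17), (2013, Delta, 7, 26), (2015, Delta, 15, 12), (2015, Delta, 23, 38), (2015, Delta, 34, 28), (2015, Delta, 34, 32), (2015, Delta, 37, 17), (2015, Delta, 7, 26), (2016, Delta, 15, 12), (2016, Delta, 23, 38), (2016, Delta, 34, 28), (2016, Delta, 34, 32), (2016, Delta, 37, 17), (2016, Delta, 7, 26)}
σ[mid = 34 and aid ≥ 26]: keep tuples satisfying mid = 34 and aid ≥ 26 → {(1988, Delta, 34, 28), (1988, Delta, 34, 32), (1994, Delta, 34, 28), (1994, Delta, 34, 32), (1997, Delta, 34, 28), (1997, Delta, 34, 32), (2002, Delta, 34, 28), (2002, Delta, 34, 32), (2005, Delta, 34, 28), (2005, Delta, 34, 32), (2013, Delta, 34, 28), (2013, Delta, 34, 32), (2015, Delta, 34, 28), (2015, Delta, 34, 32), (2016, Delta, 34, 28), (2016, Delta, 34, 32)}
π_{title, aid, year} gives {(Delta, 28, 1988), (Delta, 28, 1994), (Delta, 28, 1997), (Delta, 28, 2002), (Delta, 28, 2005), (Delta, 28, 2013), (Delta, 28, 2015), (Delta, 28, 2016), (Delta, 32, 1988), (Delta, 32, 1994), (Delta, 32, 1997), (Delta, 32, 2002), (Delta, 32, 2005), (Delta, 32, 2013), (Delta, 32, 2015), (Delta, 32, 2016)}.
σ[aid > 30]: keep tuples satisfying aid > 30 → {(Delta, 32, 1988), (Delta, 32, 1994), (Delta, 32, 1997), (Delta, 32, 2002), (Delta, 32, 2005), (Delta, 32, 2013), (Delta, 32, 2015), (Delta, 32, 2016)}
π_{title, year} gives {(Delta, 1988), (Delta, 1994), (Delta, 1997), (Delta, 2002), (Delta, 2005), (Delta, 2013), (Delta, 2015), (Delta, 2016)}.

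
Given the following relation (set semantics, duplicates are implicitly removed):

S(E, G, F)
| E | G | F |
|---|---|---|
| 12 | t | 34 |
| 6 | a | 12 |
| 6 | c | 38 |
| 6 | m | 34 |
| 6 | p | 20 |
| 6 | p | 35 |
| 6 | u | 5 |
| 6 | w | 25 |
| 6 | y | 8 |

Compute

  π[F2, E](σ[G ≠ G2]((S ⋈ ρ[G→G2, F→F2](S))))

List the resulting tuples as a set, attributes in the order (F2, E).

ρ[G→G2, F→F2]: schema becomes (E, G2, F2); tuples unchanged.
Joining S and ρ[G→G2, F→F2](S) on E yields {(12, t, 34, t, 34), (6, a, 12, a, 12), (6, a, 12, c, 38), (6, a, 12, m, 34), (6, a, 12, p, 20), (6, a, 12, p, 35), (6, a, 12, u, 5), (6, a, 12, w, 25), (6, a, 12, y, 8), (6, c, 38, a, 12), (6, c, 38, c, 38), (6, c, 38, m, 34), (6, c, 38, p, 20), (6, c, 38, p, 35), (6, c, 38, u, 5), (6, c, 38, w, 25), (6, c, 38, y, 8), (6, m, 34, a, 12), (6, m, 34, c, 38), (6, m, 34, m, 34), (6, m, 34, p, 20), (6, m, 34, p, 35), (6, m, 34, u, 5), (6, m, 34, w, 25), (6, m, 34, y, 8), (6, p, 20, a, 12), (6, p, 20, c, 38), (6, p, 20, m, 34), (6, p, 20, p, 20), (6, p, 20, p, 35), (6, p, 20, u, 5), (6, p, 20, w, 25), (6, p, 20, y, 8), (6, p, 35, a, 12), (6, p, 35, c, 38), (6, p, 35, m, 34), (6, p, 35, p, 20), (6, p, 35, p, 35), (6, p, 35, u, 5), (6, p, 35, w, 25), (6, p, 35, y, 8), (6, u, 5, a, 12), (6, u, 5, c, 38), (6, u, 5, m, 34), (6, u, 5, p, 20), (6, u, 5, p, 35), (6, u, 5, u, 5), (6, u, 5, w, 25), (6, u, 5, y, 8), (6, w, 25, a, 12), (6, w, 25, c, 38), (6, w, 25, m, 34), (6, w, 25, p, 20), (6, w, 25, p, 35), (6, w, 25, u, 5), (6, w, 25, w, 25), (6, w, 25, y, 8), (6, y, 8, a, 12), (6, y, 8, c, 38), (6, y, 8, m, 34), (6, y, 8, p, 20), (6, y, 8, p, 35), (6, y, 8, u, 5), (6, y, 8, w, 25), (6, y, 8, y, 8)}.
Filtering on G ≠ G2 leaves {(6, a, 12, c, 38), (6, a, 12, m, 34), (6, a, 12, p, 20), (6, a, 12, p, 35), (6, a, 12, u, 5), (6, a, 12, w, 25), (6, a, 12, y, 8), (6, c, 38, a, 12), (6, c, 38, m, 34), (6, c, 38, p, 20), (6, c, 38, p, 35), (6, c, 38, u, 5), (6, c, 38, w, 25), (6, c, 38, y, 8), (6, m, 34, a, 12), (6, m, 34, c, 38), (6, m, 34, p, 20), (6, m, 34, p, 35), (6, m, 34, u, 5), (6, m, 34, w, 25), (6, m, 34, y, 8), (6, p, 20, a, 12), (6, p, 20, c, 38), (6, p, 20, m, 34), (6, p, 20, u, 5), (6, p, 20, w, 25), (6, p, 20, y, 8), (6, p, 35, a, 12), (6, p, 35, c, 38), (6, p, 35, m, 34), (6, p, 35, u, 5), (6, p, 35, w, 25), (6, p, 35, y, 8), (6, u, 5, a, 12), (6, u, 5, c, 38), (6, u, 5, m, 34), (6, u, 5, p, 20), (6, u, 5, p, 35), (6, u, 5, w, 25), (6, u, 5, y, 8), (6, w, 25, a, 12), (6, w, 25, c, 38), (6, w, 25, m, 34), (6, w, 25, p, 20), (6, w, 25, p, 35), (6, w, 25, u, 5), (6, w, 25, y, 8), (6, y, 8, a, 12), (6, y, 8, c, 38), (6, y, 8, m, 34), (6, y, 8, p, 20), (6, y, 8, p, 35), (6, y, 8, u, 5), (6, y, 8, w, 25)}.
π[F2, E]: project onto (F2, E) (46 duplicate(s) eliminated) → {(12, 6), (20, 6), (25, 6), (34, 6), (35, 6), (38, 6), (5, 6), (8, 6)}

{(12, 6), (20, 6), (25, 6), (34, 6), (35, 6), (38, 6), (5, 6), (8, 6)}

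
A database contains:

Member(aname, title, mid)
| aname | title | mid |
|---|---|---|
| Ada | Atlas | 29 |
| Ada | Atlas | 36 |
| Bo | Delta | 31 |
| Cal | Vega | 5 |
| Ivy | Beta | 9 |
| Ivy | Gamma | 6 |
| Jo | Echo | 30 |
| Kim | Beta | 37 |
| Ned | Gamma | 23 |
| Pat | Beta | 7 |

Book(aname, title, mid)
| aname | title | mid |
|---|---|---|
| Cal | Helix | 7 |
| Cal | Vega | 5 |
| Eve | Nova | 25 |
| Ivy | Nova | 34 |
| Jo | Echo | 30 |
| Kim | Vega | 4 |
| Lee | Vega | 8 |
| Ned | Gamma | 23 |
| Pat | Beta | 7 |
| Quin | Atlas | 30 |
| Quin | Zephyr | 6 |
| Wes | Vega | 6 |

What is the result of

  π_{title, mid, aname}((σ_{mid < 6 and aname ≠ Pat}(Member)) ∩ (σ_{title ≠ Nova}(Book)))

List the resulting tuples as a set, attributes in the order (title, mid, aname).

{(Vega, 5, Cal)}

Apply σ_{mid < 6 and aname ≠ Pat}; surviving tuples: {(Cal, Vega, 5)}
Apply σ_{title ≠ Nova}; surviving tuples: {(Cal, Helix, 7), (Cal, Vega, 5), (Jo, Echo, 30), (Kim, Vega, 4), (Lee, Vega, 8), (Ned, Gamma, 23), (Pat, Beta, 7), (Quin, Atlas, 30), (Quin, Zephyr, 6), (Wes, Vega, 6)}
Intersection: {(Cal, Vega, 5)} with {(Cal, Helix, 7), (Cal, Vega, 5), (Jo, Echo, 30), (Kim, Vega, 4), (Lee, Vega, 8), (Ned, Gamma, 23), (Pat, Beta, 7), (Quin, Atlas, 30), (Quin, Zephyr, 6), (Wes, Vega, 6)} → {(Cal, Vega, 5)}
Keep only column(s) title, mid, aname: {(Vega, 5, Cal)}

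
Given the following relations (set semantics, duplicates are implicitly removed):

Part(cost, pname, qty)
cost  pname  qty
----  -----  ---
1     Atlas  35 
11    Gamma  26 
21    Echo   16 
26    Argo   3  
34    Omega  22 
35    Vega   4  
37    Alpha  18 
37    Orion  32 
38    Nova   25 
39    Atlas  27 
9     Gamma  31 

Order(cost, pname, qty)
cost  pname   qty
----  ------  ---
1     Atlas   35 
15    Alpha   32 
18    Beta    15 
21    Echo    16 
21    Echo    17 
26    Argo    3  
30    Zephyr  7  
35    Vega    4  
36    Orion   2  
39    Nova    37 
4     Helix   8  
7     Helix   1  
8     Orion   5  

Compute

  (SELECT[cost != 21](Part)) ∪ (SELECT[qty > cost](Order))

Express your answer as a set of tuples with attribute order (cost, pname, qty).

{(1, Atlas, 35), (11, Gamma, 26), (15, Alpha, 32), (26, Argo, 3), (34, Omega, 22), (35, Vega, 4), (37, Alpha, 18), (37, Orion, 32), (38, Nova, 25), (39, Atlas, 27), (4, Helix, 8), (9, Gamma, 31)}

σ[cost != 21]: keep tuples satisfying cost != 21 → {(1, Atlas, 35), (11, Gamma, 26), (26, Argo, 3), (34, Omega, 22), (35, Vega, 4), (37, Alpha, 18), (37, Orion, 32), (38, Nova, 25), (39, Atlas, 27), (9, Gamma, 31)}
σ[qty > cost]: keep tuples satisfying qty > cost → {(1, Atlas, 35), (15, Alpha, 32), (4, Helix, 8)}
Set union of the two operands is {(1, Atlas, 35), (11, Gamma, 26), (15, Alpha, 32), (26, Argo, 3), (34, Omega, 22), (35, Vega, 4), (37, Alpha, 18), (37, Orion, 32), (38, Nova, 25), (39, Atlas, 27), (4, Helix, 8), (9, Gamma, 31)}.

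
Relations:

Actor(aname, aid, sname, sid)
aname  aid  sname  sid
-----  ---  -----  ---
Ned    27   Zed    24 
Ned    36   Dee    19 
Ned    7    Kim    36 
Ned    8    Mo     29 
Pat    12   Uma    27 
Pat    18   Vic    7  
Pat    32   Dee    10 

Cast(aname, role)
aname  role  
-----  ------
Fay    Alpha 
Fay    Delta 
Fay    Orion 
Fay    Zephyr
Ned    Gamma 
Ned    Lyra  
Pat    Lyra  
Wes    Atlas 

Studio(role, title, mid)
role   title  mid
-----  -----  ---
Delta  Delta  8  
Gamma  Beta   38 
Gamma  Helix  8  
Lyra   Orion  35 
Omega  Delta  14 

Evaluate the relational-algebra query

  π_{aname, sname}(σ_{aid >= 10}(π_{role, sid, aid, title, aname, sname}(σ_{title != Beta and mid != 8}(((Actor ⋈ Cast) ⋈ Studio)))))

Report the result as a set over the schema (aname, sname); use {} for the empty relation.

{(Ned, Dee), (Ned, Zed), (Pat, Dee), (Pat, Uma), (Pat, Vic)}

Natural join on aname: {(Ned, 27, Zed, 24, Gamma), (Ned, 27, Zed, 24, Lyra), (Ned, 36, Dee, 19, Gamma), (Ned, 36, Dee, 19, Lyra), (Ned, 7, Kim, 36, Gamma), (Ned, 7, Kim, 36, Lyra), (Ned, 8, Mo, 29, Gamma), (Ned, 8, Mo, 29, Lyra), (Pat, 12, Uma, 27, Lyra), (Pat, 18, Vic, 7, Lyra), (Pat, 32, Dee, 10, Lyra)}
Natural join on role: {(Ned, 27, Zed, 24, Gamma, Beta, 38), (Ned, 27, Zed, 24, Gamma, Helix, 8), (Ned, 27, Zed, 24, Lyra, Orion, 35), (Ned, 36, Dee, 19, Gamma, Beta, 38), (Ned, 36, Dee, 19, Gamma, Helix, 8), (Ned, 36, Dee, 19, Lyra, Orion, 35), (Ned, 7, Kim, 36, Gamma, Beta, 38), (Ned, 7, Kim, 36, Gamma, Helix, 8), (Ned, 7, Kim, 36, Lyra, Orion, 35), (Ned, 8, Mo, 29, Gamma, Beta, 38), (Ned, 8, Mo, 29, Gamma, Helix, 8), (Ned, 8, Mo, 29, Lyra, Orion, 35), (Pat, 12, Uma, 27, Lyra, Orion, 35), (Pat, 18, Vic, 7, Lyra, Orion, 35), (Pat, 32, Dee, 10, Lyra, Orion, 35)}
σ[title != Beta and mid != 8]: keep tuples satisfying title != Beta and mid != 8 → {(Ned, 27, Zed, 24, Lyra, Orion, 35), (Ned, 36, Dee, 19, Lyra, Orion, 35), (Ned, 7, Kim, 36, Lyra, Orion, 35), (Ned, 8, Mo, 29, Lyra, Orion, 35), (Pat, 12, Uma, 27, Lyra, Orion, 35), (Pat, 18, Vic, 7, Lyra, Orion, 35), (Pat, 32, Dee, 10, Lyra, Orion, 35)}
π[role, sid, aid, title, aname, sname]: project onto (role, sid, aid, title, aname, sname) → {(Lyra, 10, 32, Orion, Pat, Dee), (Lyra, 19, 36, Orion, Ned, Dee), (Lyra, 24, 27, Orion, Ned, Zed), (Lyra, 27, 12, Orion, Pat, Uma), (Lyra, 29, 8, Orion, Ned, Mo), (Lyra, 36, 7, Orion, Ned, Kim), (Lyra, 7, 18, Orion, Pat, Vic)}
σ[aid >= 10]: keep tuples satisfying aid >= 10 → {(Lyra, 10, 32, Orion, Pat, Dee), (Lyra, 19, 36, Orion, Ned, Dee), (Lyra, 24, 27, Orion, Ned, Zed), (Lyra, 27, 12, Orion, Pat, Uma), (Lyra, 7, 18, Orion, Pat, Vic)}
π[aname, sname]: project onto (aname, sname) → {(Ned, Dee), (Ned, Zed), (Pat, Dee), (Pat, Uma), (Pat, Vic)}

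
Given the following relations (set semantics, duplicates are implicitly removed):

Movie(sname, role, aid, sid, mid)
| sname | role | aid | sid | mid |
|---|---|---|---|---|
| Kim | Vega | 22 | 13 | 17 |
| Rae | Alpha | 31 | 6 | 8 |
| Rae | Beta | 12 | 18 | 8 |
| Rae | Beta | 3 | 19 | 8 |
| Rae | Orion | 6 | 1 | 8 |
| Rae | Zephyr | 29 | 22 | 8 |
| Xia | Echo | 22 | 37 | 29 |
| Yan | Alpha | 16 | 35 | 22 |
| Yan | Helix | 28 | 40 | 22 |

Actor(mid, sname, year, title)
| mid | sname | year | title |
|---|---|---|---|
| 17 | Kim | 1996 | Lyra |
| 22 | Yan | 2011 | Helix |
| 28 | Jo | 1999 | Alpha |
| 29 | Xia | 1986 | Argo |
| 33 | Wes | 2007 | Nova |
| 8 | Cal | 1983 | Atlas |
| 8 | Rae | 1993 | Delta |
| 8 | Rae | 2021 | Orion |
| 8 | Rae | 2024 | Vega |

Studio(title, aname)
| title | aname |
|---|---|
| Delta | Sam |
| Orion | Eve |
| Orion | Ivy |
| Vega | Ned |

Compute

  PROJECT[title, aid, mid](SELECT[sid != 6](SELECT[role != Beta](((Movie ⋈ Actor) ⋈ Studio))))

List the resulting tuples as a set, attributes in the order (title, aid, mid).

{(Delta, 29, 8), (Delta, 6, 8), (Orion, 29, 8), (Orion, 6, 8), (Vega, 29, 8), (Vega, 6, 8)}

Joining Movie and Actor on sname, mid yields {(Kim, Vega, 22, 13, 17, 1996, Lyra), (Rae, Alpha, 31, 6, 8, 1993, Delta), (Rae, Alpha, 31, 6, 8, 2021, Orion), (Rae, Alpha, 31, 6, 8, 2024, Vega), (Rae, Beta, 12, 18, 8, 1993, Delta), (Rae, Beta, 12, 18, 8, 2021, Orion), (Rae, Beta, 12, 18, 8, 2024, Vega), (Rae, Beta, 3, 19, 8, 1993, Delta), (Rae, Beta, 3, 19, 8, 2021, Orion), (Rae, Beta, 3, 19, 8, 2024, Vega), (Rae, Orion, 6, 1, 8, 1993, Delta), (Rae, Orion, 6, 1, 8, 2021, Orion), (Rae, Orion, 6, 1, 8, 2024, Vega), (Rae, Zephyr, 29, 22, 8, 1993, Delta), (Rae, Zephyr, 29, 22, 8, 2021, Orion), (Rae, Zephyr, 29, 22, 8, 2024, Vega), (Xia, Echo, 22, 37, 29, 1986, Argo), (Yan, Alpha, 16, 35, 22, 2011, Helix), (Yan, Helix, 28, 40, 22, 2011, Helix)}.
Joining (Movie ⋈ Actor) and Studio on title yields {(Rae, Alpha, 31, 6, 8, 1993, Delta, Sam), (Rae, Alpha, 31, 6, 8, 2021, Orion, Eve), (Rae, Alpha, 31, 6, 8, 2021, Orion, Ivy), (Rae, Alpha, 31, 6, 8, 2024, Vega, Ned), (Rae, Beta, 12, 18, 8, 1993, Delta, Sam), (Rae, Beta, 12, 18, 8, 2021, Orion, Eve), (Rae, Beta, 12, 18, 8, 2021, Orion, Ivy), (Rae, Beta, 12, 18, 8, 2024, Vega, Ned), (Rae, Beta, 3, 19, 8, 1993, Delta, Sam), (Rae, Beta, 3, 19, 8, 2021, Orion, Eve), (Rae, Beta, 3, 19, 8, 2021, Orion, Ivy), (Rae, Beta, 3, 19, 8, 2024, Vega, Ned), (Rae, Orion, 6, 1, 8, 1993, Delta, Sam), (Rae, Orion, 6, 1, 8, 2021, Orion, Eve), (Rae, Orion, 6, 1, 8, 2021, Orion, Ivy), (Rae, Orion, 6, 1, 8, 2024, Vega, Ned), (Rae, Zephyr, 29, 22, 8, 1993, Delta, Sam), (Rae, Zephyr, 29, 22, 8, 2021, Orion, Eve), (Rae, Zephyr, 29, 22, 8, 2021, Orion, Ivy), (Rae, Zephyr, 29, 22, 8, 2024, Vega, Ned)}.
Selection role != Beta: {(Rae, Alpha, 31, 6, 8, 1993, Delta, Sam), (Rae, Alpha, 31, 6, 8, 2021, Orion, Eve), (Rae, Alpha, 31, 6, 8, 2021, Orion, Ivy), (Rae, Alpha, 31, 6, 8, 2024, Vega, Ned), (Rae, Orion, 6, 1, 8, 1993, Delta, Sam), (Rae, Orion, 6, 1, 8, 2021, Orion, Eve), (Rae, Orion, 6, 1, 8, 2021, Orion, Ivy), (Rae, Orion, 6, 1, 8, 2024, Vega, Ned), (Rae, Zephyr, 29, 22, 8, 1993, Delta, Sam), (Rae, Zephyr, 29, 22, 8, 2021, Orion, Eve), (Rae, Zephyr, 29, 22, 8, 2021, Orion, Ivy), (Rae, Zephyr, 29, 22, 8, 2024, Vega, Ned)}
Selection sid != 6: {(Rae, Orion, 6, 1, 8, 1993, Delta, Sam), (Rae, Orion, 6, 1, 8, 2021, Orion, Eve), (Rae, Orion, 6, 1, 8, 2021, Orion, Ivy), (Rae, Orion, 6, 1, 8, 2024, Vega, Ned), (Rae, Zephyr, 29, 22, 8, 1993, Delta, Sam), (Rae, Zephyr, 29, 22, 8, 2021, Orion, Eve), (Rae, Zephyr, 29, 22, 8, 2021, Orion, Ivy), (Rae, Zephyr, 29, 22, 8, 2024, Vega, Ned)}
π_{title, aid, mid} gives {(Delta, 29, 8), (Delta, 6, 8), (Orion, 29, 8), (Orion, 6, 8), (Vega, 29, 8), (Vega, 6, 8)} (2 duplicate(s) eliminated).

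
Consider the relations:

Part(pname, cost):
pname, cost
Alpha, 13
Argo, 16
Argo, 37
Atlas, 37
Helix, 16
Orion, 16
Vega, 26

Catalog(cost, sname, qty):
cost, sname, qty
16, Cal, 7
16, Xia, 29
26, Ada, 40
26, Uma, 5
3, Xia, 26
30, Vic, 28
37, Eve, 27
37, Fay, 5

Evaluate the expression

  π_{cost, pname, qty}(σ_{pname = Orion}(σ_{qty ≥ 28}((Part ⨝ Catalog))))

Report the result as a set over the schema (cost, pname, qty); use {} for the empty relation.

{(16, Orion, 29)}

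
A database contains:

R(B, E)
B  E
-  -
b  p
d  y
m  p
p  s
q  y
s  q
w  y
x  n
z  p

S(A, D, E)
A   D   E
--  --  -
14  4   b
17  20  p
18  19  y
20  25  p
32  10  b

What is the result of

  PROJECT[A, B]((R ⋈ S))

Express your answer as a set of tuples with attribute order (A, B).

{(17, b), (17, m), (17, z), (18, d), (18, q), (18, w), (20, b), (20, m), (20, z)}

Natural join on E: {(b, p, 17, 20), (b, p, 20, 25), (d, y, 18, 19), (m, p, 17, 20), (m, p, 20, 25), (q, y, 18, 19), (w, y, 18, 19), (z, p, 17, 20), (z, p, 20, 25)}
Projecting to A, B: {(17, b), (17, m), (17, z), (18, d), (18, q), (18, w), (20, b), (20, m), (20, z)}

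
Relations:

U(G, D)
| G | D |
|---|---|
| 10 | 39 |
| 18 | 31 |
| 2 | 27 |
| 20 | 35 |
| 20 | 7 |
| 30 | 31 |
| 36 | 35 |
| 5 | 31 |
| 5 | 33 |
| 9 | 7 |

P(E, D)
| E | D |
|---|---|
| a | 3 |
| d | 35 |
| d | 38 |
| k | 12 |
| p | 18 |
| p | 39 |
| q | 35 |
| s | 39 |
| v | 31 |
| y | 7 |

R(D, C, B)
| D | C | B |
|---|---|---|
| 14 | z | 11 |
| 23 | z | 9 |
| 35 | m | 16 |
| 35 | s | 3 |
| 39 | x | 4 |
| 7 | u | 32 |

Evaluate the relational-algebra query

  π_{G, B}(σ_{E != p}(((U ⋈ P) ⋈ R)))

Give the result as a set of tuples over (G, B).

Natural join on D: {(10, 39, p), (10, 39, s), (18, 31, v), (20, 35, d), (20, 35, q), (20, 7, y), (30, 31, v), (36, 35, d), (36, 35, q), (5, 31, v), (9, 7, y)}
Natural join on D: {(10, 39, p, x, 4), (10, 39, s, x, 4), (20, 35, d, m, 16), (20, 35, d, s, 3), (20, 35, q, m, 16), (20, 35, q, s, 3), (20, 7, y, u, 32), (36, 35, d, m, 16), (36, 35, d, s, 3), (36, 35, q, m, 16), (36, 35, q, s, 3), (9, 7, y, u, 32)}
σ[E != p]: keep tuples satisfying E != p → {(10, 39, s, x, 4), (20, 35, d, m, 16), (20, 35, d, s, 3), (20, 35, q, m, 16), (20, 35, q, s, 3), (20, 7, y, u, 32), (36, 35, d, m, 16), (36, 35, d, s, 3), (36, 35, q, m, 16), (36, 35, q, s, 3), (9, 7, y, u, 32)}
π_{G, B} gives {(10, 4), (20, 16), (20, 3), (20, 32), (36, 16), (36, 3), (9, 32)} (4 duplicate(s) eliminated).

{(10, 4), (20, 16), (20, 3), (20, 32), (36, 16), (36, 3), (9, 32)}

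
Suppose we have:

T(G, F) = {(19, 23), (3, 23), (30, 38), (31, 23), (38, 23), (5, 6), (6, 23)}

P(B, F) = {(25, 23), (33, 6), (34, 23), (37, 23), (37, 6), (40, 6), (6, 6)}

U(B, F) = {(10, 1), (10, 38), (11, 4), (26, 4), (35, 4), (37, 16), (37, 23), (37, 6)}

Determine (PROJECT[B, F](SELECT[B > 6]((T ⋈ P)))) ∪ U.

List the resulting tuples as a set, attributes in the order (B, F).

{(10, 1), (10, 38), (11, 4), (25, 23), (26, 4), (33, 6), (34, 23), (35, 4), (37, 16), (37, 23), (37, 6), (40, 6)}

Natural join on F: {(19, 23, 25), (19, 23, 34), (19, 23, 37), (3, 23, 25), (3, 23, 34), (3, 23, 37), (31, 23, 25), (31, 23, 34), (31, 23, 37), (38, 23, 25), (38, 23, 34), (38, 23, 37), (5, 6, 33), (5, 6, 37), (5, 6, 40), (5, 6, 6), (6, 23, 25), (6, 23, 34), (6, 23, 37)}
Apply σ_{B > 6}; surviving tuples: {(19, 23, 25), (19, 23, 34), (19, 23, 37), (3, 23, 25), (3, 23, 34), (3, 23, 37), (31, 23, 25), (31, 23, 34), (31, 23, 37), (38, 23, 25), (38, 23, 34), (38, 23, 37), (5, 6, 33), (5, 6, 37), (5, 6, 40), (6, 23, 25), (6, 23, 34), (6, 23, 37)}
π_{B, F} gives {(25, 23), (33, 6), (34, 23), (37, 23), (37, 6), (40, 6)} (12 duplicate(s) eliminated).
Set union of the two operands is {(10, 1), (10, 38), (11, 4), (25, 23), (26, 4), (33, 6), (34, 23), (35, 4), (37, 16), (37, 23), (37, 6), (40, 6)}.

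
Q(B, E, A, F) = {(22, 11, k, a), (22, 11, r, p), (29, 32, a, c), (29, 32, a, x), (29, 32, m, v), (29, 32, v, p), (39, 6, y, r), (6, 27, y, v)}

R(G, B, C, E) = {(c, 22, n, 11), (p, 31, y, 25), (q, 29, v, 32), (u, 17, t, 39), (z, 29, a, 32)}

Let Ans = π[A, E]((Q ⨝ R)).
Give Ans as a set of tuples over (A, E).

Natural join on B, E: {(22, 11, k, a, c, n), (22, 11, r, p, c, n), (29, 32, a, c, q, v), (29, 32, a, c, z, a), (29, 32, a, x, q, v), (29, 32, a, x, z, a), (29, 32, m, v, q, v), (29, 32, m, v, z, a), (29, 32, v, p, q, v), (29, 32, v, p, z, a)}
π[A, E]: project onto (A, E) (5 duplicate(s) eliminated) → {(a, 32), (k, 11), (m, 32), (r, 11), (v, 32)}

{(a, 32), (k, 11), (m, 32), (r, 11), (v, 32)}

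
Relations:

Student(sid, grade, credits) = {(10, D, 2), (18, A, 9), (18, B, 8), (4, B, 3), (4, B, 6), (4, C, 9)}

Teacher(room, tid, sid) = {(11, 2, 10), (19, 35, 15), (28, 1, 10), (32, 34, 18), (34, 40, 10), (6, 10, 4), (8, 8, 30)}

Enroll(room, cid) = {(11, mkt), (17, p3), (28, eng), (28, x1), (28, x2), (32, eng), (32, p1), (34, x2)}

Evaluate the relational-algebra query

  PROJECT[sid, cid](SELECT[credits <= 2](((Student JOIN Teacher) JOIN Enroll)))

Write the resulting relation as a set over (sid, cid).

Joining Student and Teacher on sid yields {(10, D, 2, 11, 2), (10, D, 2, 28, 1), (10, D, 2, 34, 40), (18, A, 9, 32, 34), (18, B, 8, 32, 34), (4, B, 3, 6, 10), (4, B, 6, 6, 10), (4, C, 9, 6, 10)}.
Joining (Student JOIN Teacher) and Enroll on room yields {(10, D, 2, 11, 2, mkt), (10, D, 2, 28, 1, eng), (10, D, 2, 28, 1, x1), (10, D, 2, 28, 1, x2), (10, D, 2, 34, 40, x2), (18, A, 9, 32, 34, eng), (18, A, 9, 32, 34, p1), (18, B, 8, 32, 34, eng), (18, B, 8, 32, 34, p1)}.
Selection credits <= 2: {(10, D, 2, 11, 2, mkt), (10, D, 2, 28, 1, eng), (10, D, 2, 28, 1, x1), (10, D, 2, 28, 1, x2), (10, D, 2, 34, 40, x2)}
π_{sid, cid} gives {(10, eng), (10, mkt), (10, x1), (10, x2)} (1 duplicate(s) eliminated).

{(10, eng), (10, mkt), (10, x1), (10, x2)}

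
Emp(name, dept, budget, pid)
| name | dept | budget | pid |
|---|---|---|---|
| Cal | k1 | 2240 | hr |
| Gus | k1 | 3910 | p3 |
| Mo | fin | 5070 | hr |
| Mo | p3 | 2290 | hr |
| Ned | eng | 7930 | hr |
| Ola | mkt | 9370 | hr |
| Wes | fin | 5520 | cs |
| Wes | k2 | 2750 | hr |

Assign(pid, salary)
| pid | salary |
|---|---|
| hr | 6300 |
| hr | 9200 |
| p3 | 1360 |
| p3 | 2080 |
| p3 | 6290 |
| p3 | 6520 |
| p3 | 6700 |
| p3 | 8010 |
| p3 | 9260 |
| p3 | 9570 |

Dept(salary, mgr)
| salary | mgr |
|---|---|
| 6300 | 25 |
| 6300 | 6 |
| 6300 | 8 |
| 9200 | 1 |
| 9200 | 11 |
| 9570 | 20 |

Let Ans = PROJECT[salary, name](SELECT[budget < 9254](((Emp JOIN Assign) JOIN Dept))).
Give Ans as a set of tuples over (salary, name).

{(6300, Cal), (6300, Mo), (6300, Ned), (6300, Wes), (9200, Cal), (9200, Mo), (9200, Ned), (9200, Wes), (9570, Gus)}

Emp ⋈ Assign (natural join on pid): {(Cal, k1, 2240, hr, 6300), (Cal, k1, 2240, hr, 9200), (Gus, k1, 3910, p3, 1360), (Gus, k1, 3910, p3, 2080), (Gus, k1, 3910, p3, 6290), (Gus, k1, 3910, p3, 6520), (Gus, k1, 3910, p3, 6700), (Gus, k1, 3910, p3, 8010), (Gus, k1, 3910, p3, 9260), (Gus, k1, 3910, p3, 9570), (Mo, fin, 5070, hr, 6300), (Mo, fin, 5070, hr, 9200), (Mo, p3, 2290, hr, 6300), (Mo, p3, 2290, hr, 9200), (Ned, eng, 7930, hr, 6300), (Ned, eng, 7930, hr, 9200), (Ola, mkt, 9370, hr, 6300), (Ola, mkt, 9370, hr, 9200), (Wes, k2, 2750, hr, 6300), (Wes, k2, 2750, hr, 9200)}
(Emp JOIN Assign) ⋈ Dept (natural join on salary): {(Cal, k1, 2240, hr, 6300, 25), (Cal, k1, 2240, hr, 6300, 6), (Cal, k1, 2240, hr, 6300, 8), (Cal, k1, 2240, hr, 9200, 1), (Cal, k1, 2240, hr, 9200, 11), (Gus, k1, 3910, p3, 9570, 20), (Mo, fin, 5070, hr, 6300, 25), (Mo, fin, 5070, hr, 6300, 6), (Mo, fin, 5070, hr, 6300, 8), (Mo, fin, 5070, hr, 9200, 1), (Mo, fin, 5070, hr, 9200, 11), (Mo, p3, 2290, hr, 6300, 25), (Mo, p3, 2290, hr, 6300, 6), (Mo, p3, 2290, hr, 6300, 8), (Mo, p3, 2290, hr, 9200, 1), (Mo, p3, 2290, hr, 9200, 11), (Ned, eng, 7930, hr, 6300, 25), (Ned, eng, 7930, hr, 6300, 6), (Ned, eng, 7930, hr, 6300, 8), (Ned, eng, 7930, hr, 9200, 1), (Ned, eng, 7930, hr, 9200, 11), (Ola, mkt, 9370, hr, 6300, 25), (Ola, mkt, 9370, hr, 6300, 6), (Ola, mkt, 9370, hr, 6300, 8), (Ola, mkt, 9370, hr, 9200, 1), (Ola, mkt, 9370, hr, 9200, 11), (Wes, k2, 2750, hr, 6300, 25), (Wes, k2, 2750, hr, 6300, 6), (Wes, k2, 2750, hr, 6300, 8), (Wes, k2, 2750, hr, 9200, 1), (Wes, k2, 2750, hr, 9200, 11)}
Selection budget < 9254: {(Cal, k1, 2240, hr, 6300, 25), (Cal, k1, 2240, hr, 6300, 6), (Cal, k1, 2240, hr, 6300, 8), (Cal, k1, 2240, hr, 9200, 1), (Cal, k1, 2240, hr, 9200, 11), (Gus, k1, 3910, p3, 9570, 20), (Mo, fin, 5070, hr, 6300, 25), (Mo, fin, 5070, hr, 6300, 6), (Mo, fin, 5070, hr, 6300, 8), (Mo, fin, 5070, hr, 9200, 1), (Mo, fin, 5070, hr, 9200, 11), (Mo, p3, 2290, hr, 6300, 25), (Mo, p3, 2290, hr, 6300, 6), (Mo, p3, 2290, hr, 6300, 8), (Mo, p3, 2290, hr, 9200, 1), (Mo, p3, 2290, hr, 9200, 11), (Ned, eng, 7930, hr, 6300, 25), (Ned, eng, 7930, hr, 6300, 6), (Ned, eng, 7930, hr, 6300, 8), (Ned, eng, 7930, hr, 9200, 1), (Ned, eng, 7930, hr, 9200, 11), (Wes, k2, 2750, hr, 6300, 25), (Wes, k2, 2750, hr, 6300, 6), (Wes, k2, 2750, hr, 6300, 8), (Wes, k2, 2750, hr, 9200, 1), (Wes, k2, 2750, hr, 9200, 11)}
Projecting to salary, name (17 duplicate(s) eliminated): {(6300, Cal), (6300, Mo), (6300, Ned), (6300, Wes), (9200, Cal), (9200, Mo), (9200, Ned), (9200, Wes), (9570, Gus)}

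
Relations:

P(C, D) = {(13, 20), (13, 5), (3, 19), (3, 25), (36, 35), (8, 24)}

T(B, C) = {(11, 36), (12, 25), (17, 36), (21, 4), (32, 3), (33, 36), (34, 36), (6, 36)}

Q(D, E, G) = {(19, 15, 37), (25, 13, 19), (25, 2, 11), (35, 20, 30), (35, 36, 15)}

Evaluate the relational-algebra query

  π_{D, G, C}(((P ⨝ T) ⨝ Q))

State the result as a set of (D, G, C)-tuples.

{(19, 37, 3), (25, 11, 3), (25, 19, 3), (35, 15, 36), (35, 30, 36)}

Natural join on C: {(3, 19, 32), (3, 25, 32), (36, 35, 11), (36, 35, 17), (36, 35, 33), (36, 35, 34), (36, 35, 6)}
Natural join on D: {(3, 19, 32, 15, 37), (3, 25, 32, 13, 19), (3, 25, 32, 2, 11), (36, 35, 11, 20, 30), (36, 35, 11, 36, 15), (36, 35, 17, 20, 30), (36, 35, 17, 36, 15), (36, 35, 33, 20, 30), (36, 35, 33, 36, 15), (36, 35, 34, 20, 30), (36, 35, 34, 36, 15), (36, 35, 6, 20, 30), (36, 35, 6, 36, 15)}
Projecting to D, G, C (8 duplicate(s) eliminated): {(19, 37, 3), (25, 11, 3), (25, 19, 3), (35, 15, 36), (35, 30, 36)}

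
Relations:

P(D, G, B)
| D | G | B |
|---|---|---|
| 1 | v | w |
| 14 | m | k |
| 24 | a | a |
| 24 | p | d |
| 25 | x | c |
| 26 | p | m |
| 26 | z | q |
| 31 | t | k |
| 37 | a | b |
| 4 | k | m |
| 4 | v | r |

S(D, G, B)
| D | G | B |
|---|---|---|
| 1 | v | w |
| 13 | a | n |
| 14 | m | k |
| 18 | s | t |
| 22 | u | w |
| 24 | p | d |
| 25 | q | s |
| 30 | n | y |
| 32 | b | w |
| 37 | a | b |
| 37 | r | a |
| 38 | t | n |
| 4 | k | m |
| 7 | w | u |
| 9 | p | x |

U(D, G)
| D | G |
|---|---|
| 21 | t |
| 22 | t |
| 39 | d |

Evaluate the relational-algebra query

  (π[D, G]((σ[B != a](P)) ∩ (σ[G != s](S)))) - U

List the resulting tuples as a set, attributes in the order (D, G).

{(1, v), (14, m), (24, p), (37, a), (4, k)}

σ[B != a]: keep tuples satisfying B != a → {(1, v, w), (14, m, k), (24, p, d), (25, x, c), (26, p, m), (26, z, q), (31, t, k), (37, a, b), (4, k, m), (4, v, r)}
σ[G != s]: keep tuples satisfying G != s → {(1, v, w), (13, a, n), (14, m, k), (22, u, w), (24, p, d), (25, q, s), (30, n, y), (32, b, w), (37, a, b), (37, r, a), (38, t, n), (4, k, m), (7, w, u), (9, p, x)}
Taking the intersection: {(1, v, w), (14, m, k), (24, p, d), (37, a, b), (4, k, m)}
Projecting to D, G: {(1, v), (14, m), (24, p), (37, a), (4, k)}
Taking the difference: {(1, v), (14, m), (24, p), (37, a), (4, k)}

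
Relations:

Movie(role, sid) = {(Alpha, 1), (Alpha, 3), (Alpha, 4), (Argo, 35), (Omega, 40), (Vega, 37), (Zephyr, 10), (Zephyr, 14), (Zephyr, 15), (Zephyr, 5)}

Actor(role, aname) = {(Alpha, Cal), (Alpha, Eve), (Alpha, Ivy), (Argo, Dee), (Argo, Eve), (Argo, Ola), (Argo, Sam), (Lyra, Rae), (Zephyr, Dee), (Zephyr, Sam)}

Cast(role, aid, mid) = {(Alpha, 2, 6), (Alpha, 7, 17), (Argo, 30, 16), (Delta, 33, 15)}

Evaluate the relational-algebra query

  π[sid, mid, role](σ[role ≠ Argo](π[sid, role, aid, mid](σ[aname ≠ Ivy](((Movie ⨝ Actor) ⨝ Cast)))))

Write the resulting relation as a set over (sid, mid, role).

Natural join on role: {(Alpha, 1, Cal), (Alpha, 1, Eve), (Alpha, 1, Ivy), (Alpha, 3, Cal), (Alpha, 3, Eve), (Alpha, 3, Ivy), (Alpha, 4, Cal), (Alpha, 4, Eve), (Alpha, 4, Ivy), (Argo, 35, Dee), (Argo, 35, Eve), (Argo, 35, Ola), (Argo, 35, Sam), (Zephyr, 10, Dee), (Zephyr, 10, Sam), (Zephyr, 14, Dee), (Zephyr, 14, Sam), (Zephyr, 15, Dee), (Zephyr, 15, Sam), (Zephyr, 5, Dee), (Zephyr, 5, Sam)}
Natural join on role: {(Alpha, 1, Cal, 2, 6), (Alpha, 1, Cal, 7, 17), (Alpha, 1, Eve, 2, 6), (Alpha, 1, Eve, 7, 17), (Alpha, 1, Ivy, 2, 6), (Alpha, 1, Ivy, 7, 17), (Alpha, 3, Cal, 2, 6), (Alpha, 3, Cal, 7, 17), (Alpha, 3, Eve, 2, 6), (Alpha, 3, Eve, 7, 17), (Alpha, 3, Ivy, 2, 6), (Alpha, 3, Ivy, 7, 17), (Alpha, 4, Cal, 2, 6), (Alpha, 4, Cal, 7, 17), (Alpha, 4, Eve, 2, 6), (Alpha, 4, Eve, 7, 17), (Alpha, 4, Ivy, 2, 6), (Alpha, 4, Ivy, 7, 17), (Argo, 35, Dee, 30, 16), (Argo, 35, Eve, 30, 16), (Argo, 35, Ola, 30, 16), (Argo, 35, Sam, 30, 16)}
Filtering on aname ≠ Ivy leaves {(Alpha, 1, Cal, 2, 6), (Alpha, 1, Cal, 7, 17), (Alpha, 1, Eve, 2, 6), (Alpha, 1, Eve, 7, 17), (Alpha, 3, Cal, 2, 6), (Alpha, 3, Cal, 7, 17), (Alpha, 3, Eve, 2, 6), (Alpha, 3, Eve, 7, 17), (Alpha, 4, Cal, 2, 6), (Alpha, 4, Cal, 7, 17), (Alpha, 4, Eve, 2, 6), (Alpha, 4, Eve, 7, 17), (Argo, 35, Dee, 30, 16), (Argo, 35, Eve, 30, 16), (Argo, 35, Ola, 30, 16), (Argo, 35, Sam, 30, 16)}.
π_{sid, role, aid, mid} gives {(1, Alpha, 2, 6), (1, Alpha, 7, 17), (3, Alpha, 2, 6), (3, Alpha, 7, 17), (35, Argo, 30, 16), (4, Alpha, 2, 6), (4, Alpha, 7, 17)} (9 duplicate(s) eliminated).
Filtering on role ≠ Argo leaves {(1, Alpha, 2, 6), (1, Alpha, 7, 17), (3, Alpha, 2, 6), (3, Alpha, 7, 17), (4, Alpha, 2, 6), (4, Alpha, 7, 17)}.
π_{sid, mid, role} gives {(1, 17, Alpha), (1, 6, Alpha), (3, 17, Alpha), (3, 6, Alpha), (4, 17, Alpha), (4, 6, Alpha)}.

{(1, 17, Alpha), (1, 6, Alpha), (3, 17, Alpha), (3, 6, Alpha), (4, 17, Alpha), (4, 6, Alpha)}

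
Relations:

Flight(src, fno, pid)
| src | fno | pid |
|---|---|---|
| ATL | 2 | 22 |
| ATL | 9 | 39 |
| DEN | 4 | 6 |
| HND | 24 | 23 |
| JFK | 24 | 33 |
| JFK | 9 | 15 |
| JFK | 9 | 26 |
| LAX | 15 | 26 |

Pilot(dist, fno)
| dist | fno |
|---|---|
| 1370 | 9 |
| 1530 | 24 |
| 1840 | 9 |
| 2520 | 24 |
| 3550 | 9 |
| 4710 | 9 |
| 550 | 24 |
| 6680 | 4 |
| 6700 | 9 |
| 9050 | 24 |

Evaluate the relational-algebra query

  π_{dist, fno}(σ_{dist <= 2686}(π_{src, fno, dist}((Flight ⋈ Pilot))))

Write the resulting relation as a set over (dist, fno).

Joining Flight and Pilot on fno yields {(ATL, 9, 39, 1370), (ATL, 9, 39, 1840), (ATL, 9, 39, 3550), (ATL, 9, 39, 4710), (ATL, 9, 39, 6700), (DEN, 4, 6, 6680), (HND, 24, 23, 1530), (HND, 24, 23, 2520), (HND, 24, 23, 550), (HND, 24, 23, 9050), (JFK, 24, 33, 1530), (JFK, 24, 33, 2520), (JFK, 24, 33, 550), (JFK, 24, 33, 9050), (JFK, 9, 15, 1370), (JFK, 9, 15, 1840), (JFK, 9, 15, 3550), (JFK, 9, 15, 4710), (JFK, 9, 15, 6700), (JFK, 9, 26, 1370), (JFK, 9, 26, 1840), (JFK, 9, 26, 3550), (JFK, 9, 26, 4710), (JFK, 9, 26, 6700)}.
Keep only column(s) src, fno, dist (5 duplicate(s) eliminated): {(ATL, 9, 1370), (ATL, 9, 1840), (ATL, 9, 3550), (ATL, 9, 4710), (ATL, 9, 6700), (DEN, 4, 6680), (HND, 24, 1530), (HND, 24, 2520), (HND, 24, 550), (HND, 24, 9050), (JFK, 24, 1530), (JFK, 24, 2520), (JFK, 24, 550), (JFK, 24, 9050), (JFK, 9, 1370), (JFK, 9, 1840), (JFK, 9, 3550), (JFK, 9, 4710), (JFK, 9, 6700)}
Filtering on dist <= 2686 leaves {(ATL, 9, 1370), (ATL, 9, 1840), (HND, 24, 1530), (HND, 24, 2520), (HND, 24, 550), (JFK, 24, 1530), (JFK, 24, 2520), (JFK, 24, 550), (JFK, 9, 1370), (JFK, 9, 1840)}.
Keep only column(s) dist, fno (5 duplicate(s) eliminated): {(1370, 9), (1530, 24), (1840, 9), (2520, 24), (550, 24)}

{(1370, 9), (1530, 24), (1840, 9), (2520, 24), (550, 24)}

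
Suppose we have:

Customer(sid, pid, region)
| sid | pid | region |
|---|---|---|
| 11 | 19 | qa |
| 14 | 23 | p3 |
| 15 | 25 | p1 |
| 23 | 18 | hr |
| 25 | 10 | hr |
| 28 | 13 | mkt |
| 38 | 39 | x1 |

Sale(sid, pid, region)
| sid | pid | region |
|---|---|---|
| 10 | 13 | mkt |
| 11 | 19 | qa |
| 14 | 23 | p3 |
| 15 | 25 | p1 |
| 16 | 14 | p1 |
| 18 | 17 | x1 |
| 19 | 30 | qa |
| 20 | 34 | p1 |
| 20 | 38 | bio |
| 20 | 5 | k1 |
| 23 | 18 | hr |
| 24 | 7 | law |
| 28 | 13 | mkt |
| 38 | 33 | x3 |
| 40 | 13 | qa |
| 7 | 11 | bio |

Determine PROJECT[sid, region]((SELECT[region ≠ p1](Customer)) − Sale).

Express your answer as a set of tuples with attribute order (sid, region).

{(25, hr), (38, x1)}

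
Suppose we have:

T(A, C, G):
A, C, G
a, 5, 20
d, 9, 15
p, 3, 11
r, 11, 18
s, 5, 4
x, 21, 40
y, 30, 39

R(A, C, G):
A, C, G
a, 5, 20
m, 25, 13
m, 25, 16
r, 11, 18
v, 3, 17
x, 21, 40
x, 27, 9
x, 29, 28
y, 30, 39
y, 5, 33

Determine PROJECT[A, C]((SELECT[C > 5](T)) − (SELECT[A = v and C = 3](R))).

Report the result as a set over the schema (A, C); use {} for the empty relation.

Apply σ_{C > 5}; surviving tuples: {(d, 9, 15), (r, 11, 18), (x, 21, 40), (y, 30, 39)}
Apply σ_{A = v and C = 3}; surviving tuples: {(v, 3, 17)}
Taking the difference: {(d, 9, 15), (r, 11, 18), (x, 21, 40), (y, 30, 39)}
π_{A, C} gives {(d, 9), (r, 11), (x, 21), (y, 30)}.

{(d, 9), (r, 11), (x, 21), (y, 30)}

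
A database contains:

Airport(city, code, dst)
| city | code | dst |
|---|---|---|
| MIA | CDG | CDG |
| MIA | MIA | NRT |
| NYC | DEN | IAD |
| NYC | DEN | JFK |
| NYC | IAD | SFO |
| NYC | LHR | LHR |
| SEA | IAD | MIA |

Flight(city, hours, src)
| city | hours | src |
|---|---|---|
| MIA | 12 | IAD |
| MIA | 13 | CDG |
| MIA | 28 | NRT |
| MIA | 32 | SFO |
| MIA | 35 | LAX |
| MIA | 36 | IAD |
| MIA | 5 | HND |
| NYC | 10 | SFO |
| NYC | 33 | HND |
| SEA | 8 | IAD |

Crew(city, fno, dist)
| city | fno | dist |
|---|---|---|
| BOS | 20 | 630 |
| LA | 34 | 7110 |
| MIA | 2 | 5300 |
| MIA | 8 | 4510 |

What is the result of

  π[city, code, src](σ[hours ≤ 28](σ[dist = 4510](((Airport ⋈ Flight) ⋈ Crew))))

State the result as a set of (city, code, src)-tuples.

{(MIA, CDG, CDG), (MIA, CDG, HND), (MIA, CDG, IAD), (MIA, CDG, NRT), (MIA, MIA, CDG), (MIA, MIA, HND), (MIA, MIA, IAD), (MIA, MIA, NRT)}

Airport ⋈ Flight (natural join on city): {(MIA, CDG, CDG, 12, IAD), (MIA, CDG, CDG, 13, CDG), (MIA, CDG, CDG, 28, NRT), (MIA, CDG, CDG, 32, SFO), (MIA, CDG, CDG, 35, LAX), (MIA, CDG, CDG, 36, IAD), (MIA, CDG, CDG, 5, HND), (MIA, MIA, NRT, 12, IAD), (MIA, MIA, NRT, 13, CDG), (MIA, MIA, NRT, 28, NRT), (MIA, MIA, NRT, 32, SFO), (MIA, MIA, NRT, 35, LAX), (MIA, MIA, NRT, 36, IAD), (MIA, MIA, NRT, 5, HND), (NYC, DEN, IAD, 10, SFO), (NYC, DEN, IAD, 33, HND), (NYC, DEN, JFK, 10, SFO), (NYC, DEN, JFK, 33, HND), (NYC, IAD, SFO, 10, SFO), (NYC, IAD, SFO, 33, HND), (NYC, LHR, LHR, 10, SFO), (NYC, LHR, LHR, 33, HND), (SEA, IAD, MIA, 8, IAD)}
(Airport ⋈ Flight) ⋈ Crew (natural join on city): {(MIA, CDG, CDG, 12, IAD, 2, 5300), (MIA, CDG, CDG, 12, IAD, 8, 4510), (MIA, CDG, CDG, 13, CDG, 2, 5300), (MIA, CDG, CDG, 13, CDG, 8, 4510), (MIA, CDG, CDG, 28, NRT, 2, 5300), (MIA, CDG, CDG, 28, NRT, 8, 4510), (MIA, CDG, CDG, 32, SFO, 2, 5300), (MIA, CDG, CDG, 32, SFO, 8, 4510), (MIA, CDG, CDG, 35, LAX, 2, 5300), (MIA, CDG, CDG, 35, LAX, 8, 4510), (MIA, CDG, CDG, 36, IAD, 2, 5300), (MIA, CDG, CDG, 36, IAD, 8, 4510), (MIA, CDG, CDG, 5, HND, 2, 5300), (MIA, CDG, CDG, 5, HND, 8, 4510), (MIA, MIA, NRT, 12, IAD, 2, 5300), (MIA, MIA, NRT, 12, IAD, 8, 4510), (MIA, MIA, NRT, 13, CDG, 2, 5300), (MIA, MIA, NRT, 13, CDG, 8, 4510), (MIA, MIA, NRT, 28, NRT, 2, 5300), (MIA, MIA, NRT, 28, NRT, 8, 4510), (MIA, MIA, NRT, 32, SFO, 2, 5300), (MIA, MIA, NRT, 32, SFO, 8, 4510), (MIA, MIA, NRT, 35, LAX, 2, 5300), (MIA, MIA, NRT, 35, LAX, 8, 4510), (MIA, MIA, NRT, 36, IAD, 2, 5300), (MIA, MIA, NRT, 36, IAD, 8, 4510), (MIA, MIA, NRT, 5, HND, 2, 5300), (MIA, MIA, NRT, 5, HND, 8, 4510)}
Apply σ_{dist = 4510}; surviving tuples: {(MIA, CDG, CDG, 12, IAD, 8, 4510), (MIA, CDG, CDG, 13, CDG, 8, 4510), (MIA, CDG, CDG, 28, NRT, 8, 4510), (MIA, CDG, CDG, 32, SFO, 8, 4510), (MIA, CDG, CDG, 35, LAX, 8, 4510), (MIA, CDG, CDG, 36, IAD, 8, 4510), (MIA, CDG, CDG, 5, HND, 8, 4510), (MIA, MIA, NRT, 12, IAD, 8, 4510), (MIA, MIA, NRT, 13, CDG, 8, 4510), (MIA, MIA, NRT, 28, NRT, 8, 4510), (MIA, MIA, NRT, 32, SFO, 8, 4510), (MIA, MIA, NRT, 35, LAX, 8, 4510), (MIA, MIA, NRT, 36, IAD, 8, 4510), (MIA, MIA, NRT, 5, HND, 8, 4510)}
Apply σ_{hours ≤ 28}; surviving tuples: {(MIA, CDG, CDG, 12, IAD, 8, 4510), (MIA, CDG, CDG, 13, CDG, 8, 4510), (MIA, CDG, CDG, 28, NRT, 8, 4510), (MIA, CDG, CDG, 5, HND, 8, 4510), (MIA, MIA, NRT, 12, IAD, 8, 4510), (MIA, MIA, NRT, 13, CDG, 8, 4510), (MIA, MIA, NRT, 28, NRT, 8, 4510), (MIA, MIA, NRT, 5, HND, 8, 4510)}
π[city, code, src]: project onto (city, code, src) → {(MIA, CDG, CDG), (MIA, CDG, HND), (MIA, CDG, IAD), (MIA, CDG, NRT), (MIA, MIA, CDG), (MIA, MIA, HND), (MIA, MIA, IAD), (MIA, MIA, NRT)}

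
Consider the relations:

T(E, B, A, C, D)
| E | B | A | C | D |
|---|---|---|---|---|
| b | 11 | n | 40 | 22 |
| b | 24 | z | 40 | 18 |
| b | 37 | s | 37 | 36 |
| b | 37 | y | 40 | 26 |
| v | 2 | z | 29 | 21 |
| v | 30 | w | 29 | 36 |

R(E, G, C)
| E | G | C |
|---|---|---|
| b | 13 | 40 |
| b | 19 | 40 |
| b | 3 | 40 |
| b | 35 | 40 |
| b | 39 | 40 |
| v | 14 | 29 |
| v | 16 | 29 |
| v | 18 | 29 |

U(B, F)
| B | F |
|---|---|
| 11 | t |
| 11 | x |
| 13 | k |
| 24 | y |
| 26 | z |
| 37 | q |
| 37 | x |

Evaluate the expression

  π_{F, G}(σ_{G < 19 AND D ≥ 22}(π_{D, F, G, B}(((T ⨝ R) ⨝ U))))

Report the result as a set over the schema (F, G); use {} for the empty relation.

Natural join on E, C: {(b, 11, n, 40, 22, 13), (b, 11, n, 40, 22, 19), (b, 11, n, 40, 22, 3), (b, 11, n, 40, 22, 35), (b, 11, n, 40, 22, 39), (b, 24, z, 40, 18, 13), (b, 24, z, 40, 18, 19), (b, 24, z, 40, 18, 3), (b, 24, z, 40, 18, 35), (b, 24, z, 40, 18, 39), (b, 37, y, 40, 26, 13), (b, 37, y, 40, 26, 19), (b, 37, y, 40, 26, 3), (b, 37, y, 40, 26, 35), (b, 37, y, 40, 26, 39), (v, 2, z, 29, 21, 14), (v, 2, z, 29, 21, 16), (v, 2, z, 29, 21, 18), (v, 30, w, 29, 36, 14), (v, 30, w, 29, 36, 16), (v, 30, w, 29, 36, 18)}
Natural join on B: {(b, 11, n, 40, 22, 13, t), (b, 11, n, 40, 22, 13, x), (b, 11, n, 40, 22, 19, t), (b, 11, n, 40, 22, 19, x), (b, 11, n, 40, 22, 3, t), (b, 11, n, 40, 22, 3, x), (b, 11, n, 40, 22, 35, t), (b, 11, n, 40, 22, 35, x), (b, 11, n, 40, 22, 39, t), (b, 11, n, 40, 22, 39, x), (b, 24, z, 40, 18, 13, y), (b, 24, z, 40, 18, 19, y), (b, 24, z, 40, 18, 3, y), (b, 24, z, 40, 18, 35, y), (b, 24, z, 40, 18, 39, y), (b, 37, y, 40, 26, 13, q), (b, 37, y, 40, 26, 13, x), (b, 37, y, 40, 26, 19, q), (b, 37, y, 40, 26, 19, x), (b, 37, y, 40, 26, 3, q), (b, 37, y, 40, 26, 3, x), (b, 37, y, 40, 26, 35, q), (b, 37, y, 40, 26, 35, x), (b, 37, y, 40, 26, 39, q), (b, 37, y, 40, 26, 39, x)}
π_{D, F, G, B} gives {(18, y, 13, 24), (18, y, 19, 24), (18, y, 3, 24), (18, y, 35, 24), (18, y, 39, 24), (22, t, 13, 11), (22, t, 19, 11), (22, t, 3, 11), (22, t, 35, 11), (22, t, 39, 11), (22, x, 13, 11), (22, x, 19, 11), (22, x, 3, 11), (22, x, 35, 11), (22, x, 39, 11), (26, q, 13, 37), (26, q, 19, 37), (26, q, 3, 37), (26, q, 35, 37), (26, q, 39, 37), (26, x, 13, 37), (26, x, 19, 37), (26, x, 3, 37), (26, x, 35, 37), (26, x, 39, 37)}.
Filtering on G < 19 AND D ≥ 22 leaves {(22, t, 13, 11), (22, t, 3, 11), (22, x, 13, 11), (22, x, 3, 11), (26, q, 13, 37), (26, q, 3, 37), (26, x, 13, 37), (26, x, 3, 37)}.
π_{F, G} gives {(q, 13), (q, 3), (t, 13), (t, 3), (x, 13), (x, 3)} (2 duplicate(s) eliminated).

{(q, 13), (q, 3), (t, 13), (t, 3), (x, 13), (x, 3)}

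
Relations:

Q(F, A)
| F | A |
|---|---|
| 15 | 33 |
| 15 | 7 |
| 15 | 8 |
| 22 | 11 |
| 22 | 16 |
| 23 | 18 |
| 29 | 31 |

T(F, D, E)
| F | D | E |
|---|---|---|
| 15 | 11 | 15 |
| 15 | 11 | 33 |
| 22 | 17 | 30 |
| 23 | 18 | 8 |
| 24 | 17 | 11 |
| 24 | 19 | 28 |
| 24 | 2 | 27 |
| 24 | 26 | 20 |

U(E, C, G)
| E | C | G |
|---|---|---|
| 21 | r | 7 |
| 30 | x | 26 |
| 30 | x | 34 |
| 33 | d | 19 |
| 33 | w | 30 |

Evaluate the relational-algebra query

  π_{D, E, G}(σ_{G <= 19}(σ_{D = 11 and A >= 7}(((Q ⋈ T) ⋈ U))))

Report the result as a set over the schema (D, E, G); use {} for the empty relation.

{(11, 33, 19)}

Joining Q and T on F yields {(15, 33, 11, 15), (15, 33, 11, 33), (15, 7, 11, 15), (15, 7, 11, 33), (15, 8, 11, 15), (15, 8, 11, 33), (22, 11, 17, 30), (22, 16, 17, 30), (23, 18, 18, 8)}.
Joining (Q ⋈ T) and U on E yields {(15, 33, 11, 33, d, 19), (15, 33, 11, 33, w, 30), (15, 7, 11, 33, d, 19), (15, 7, 11, 33, w, 30), (15, 8, 11, 33, d, 19), (15, 8, 11, 33, w, 30), (22, 11, 17, 30, x, 26), (22, 11, 17, 30, x, 34), (22, 16, 17, 30, x, 26), (22, 16, 17, 30, x, 34)}.
Filtering on D = 11 and A >= 7 leaves {(15, 33, 11, 33, d, 19), (15, 33, 11, 33, w, 30), (15, 7, 11, 33, d, 19), (15, 7, 11, 33, w, 30), (15, 8, 11, 33, d, 19), (15, 8, 11, 33, w, 30)}.
Filtering on G <= 19 leaves {(15, 33, 11, 33, d, 19), (15, 7, 11, 33, d, 19), (15, 8, 11, 33, d, 19)}.
Projecting to D, E, G (2 duplicate(s) eliminated): {(11, 33, 19)}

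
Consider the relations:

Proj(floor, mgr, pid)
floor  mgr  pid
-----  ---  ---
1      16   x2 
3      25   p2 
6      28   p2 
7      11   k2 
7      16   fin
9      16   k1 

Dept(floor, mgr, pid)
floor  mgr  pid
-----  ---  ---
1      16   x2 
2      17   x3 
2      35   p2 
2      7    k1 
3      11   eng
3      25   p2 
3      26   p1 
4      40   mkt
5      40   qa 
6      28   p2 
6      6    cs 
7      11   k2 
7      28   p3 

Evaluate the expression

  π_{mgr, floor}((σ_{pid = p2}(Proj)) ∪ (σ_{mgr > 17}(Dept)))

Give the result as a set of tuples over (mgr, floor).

{(25, 3), (26, 3), (28, 6), (28, 7), (35, 2), (40, 4), (40, 5)}

Apply σ_{pid = p2}; surviving tuples: {(3, 25, p2), (6, 28, p2)}
Apply σ_{mgr > 17}; surviving tuples: {(2, 35, p2), (3, 25, p2), (3, 26, p1), (4, 40, mkt), (5, 40, qa), (6, 28, p2), (7, 28, p3)}
Taking the union: {(2, 35, p2), (3, 25, p2), (3, 26, p1), (4, 40, mkt), (5, 40, qa), (6, 28, p2), (7, 28, p3)}
Keep only column(s) mgr, floor: {(25, 3), (26, 3), (28, 6), (28, 7), (35, 2), (40, 4), (40, 5)}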